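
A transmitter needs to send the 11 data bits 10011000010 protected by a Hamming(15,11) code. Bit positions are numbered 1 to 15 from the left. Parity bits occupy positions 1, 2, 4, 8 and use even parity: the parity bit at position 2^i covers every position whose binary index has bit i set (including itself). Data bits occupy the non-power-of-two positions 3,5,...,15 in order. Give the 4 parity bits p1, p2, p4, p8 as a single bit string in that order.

1100

Place data bits at non-power-of-two positions: b3=1, b5=0, b6=0, b7=1, b9=1, b10=0, b11=0, b12=0, b13=0, b14=1, b15=0.
p1 = XOR of data positions {3,5,7,9,11,13,15} = 1⊕0⊕1⊕1⊕0⊕0⊕0 = 1
p2 = XOR of data positions {3,6,7,10,11,14,15} = 1⊕0⊕1⊕0⊕0⊕1⊕0 = 1
p4 = XOR of data positions {5,6,7,12,13,14,15} = 0⊕0⊕1⊕0⊕0⊕1⊕0 = 0
p8 = XOR of data positions {9,10,11,12,13,14,15} = 1⊕0⊕0⊕0⊕0⊕1⊕0 = 0
Parity bits p1,p2,p4,p8 = 1100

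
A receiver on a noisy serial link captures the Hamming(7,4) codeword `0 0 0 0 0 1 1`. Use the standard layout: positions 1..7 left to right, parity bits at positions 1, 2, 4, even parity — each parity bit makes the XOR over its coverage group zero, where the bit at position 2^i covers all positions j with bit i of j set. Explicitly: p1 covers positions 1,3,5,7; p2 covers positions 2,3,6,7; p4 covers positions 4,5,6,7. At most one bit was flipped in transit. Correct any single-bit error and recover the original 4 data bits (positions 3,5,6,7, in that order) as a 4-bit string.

s1: b1⊕b3⊕b5⊕b7 = 0⊕0⊕0⊕1 = 1
s2: b2⊕b3⊕b6⊕b7 = 0⊕0⊕1⊕1 = 0
s4: b4⊕b5⊕b6⊕b7 = 0⊕0⊕1⊕1 = 0
Syndrome (s4...s1) = 001 → position 1.
Flip bit 1: corrected codeword = 1000011
Data bits at positions 3,5,6,7: 0011

0011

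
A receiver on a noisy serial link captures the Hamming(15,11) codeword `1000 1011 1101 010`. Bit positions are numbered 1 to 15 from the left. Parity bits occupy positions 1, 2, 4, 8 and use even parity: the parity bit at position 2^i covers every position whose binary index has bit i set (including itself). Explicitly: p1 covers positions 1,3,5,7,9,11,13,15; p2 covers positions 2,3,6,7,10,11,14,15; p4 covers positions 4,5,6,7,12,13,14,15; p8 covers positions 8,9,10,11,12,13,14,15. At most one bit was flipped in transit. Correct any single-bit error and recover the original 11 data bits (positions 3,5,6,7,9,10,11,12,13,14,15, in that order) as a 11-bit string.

s1: b1⊕b3⊕b5⊕b7⊕b9⊕b11⊕b13⊕b15 = 1⊕0⊕1⊕1⊕1⊕0⊕0⊕0 = 0
s2: b2⊕b3⊕b6⊕b7⊕b10⊕b11⊕b14⊕b15 = 0⊕0⊕0⊕1⊕1⊕0⊕1⊕0 = 1
s4: b4⊕b5⊕b6⊕b7⊕b12⊕b13⊕b14⊕b15 = 0⊕1⊕0⊕1⊕1⊕0⊕1⊕0 = 0
s8: b8⊕b9⊕b10⊕b11⊕b12⊕b13⊕b14⊕b15 = 1⊕1⊕1⊕0⊕1⊕0⊕1⊕0 = 1
Syndrome (s8...s1) = 1010 → position 10.
Flip bit 10: corrected codeword = 100010111001010
Data bits at positions 3,5,6,7,9,10,11,12,13,14,15: 01011001010

01011001010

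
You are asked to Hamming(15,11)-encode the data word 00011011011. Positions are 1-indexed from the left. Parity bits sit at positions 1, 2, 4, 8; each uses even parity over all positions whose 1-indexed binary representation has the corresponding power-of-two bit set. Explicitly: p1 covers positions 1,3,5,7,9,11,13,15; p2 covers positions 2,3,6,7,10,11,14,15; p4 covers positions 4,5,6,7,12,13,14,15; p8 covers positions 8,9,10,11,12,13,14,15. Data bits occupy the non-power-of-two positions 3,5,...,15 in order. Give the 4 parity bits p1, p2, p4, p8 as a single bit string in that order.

Place data bits at non-power-of-two positions: b3=0, b5=0, b6=0, b7=1, b9=1, b10=0, b11=1, b12=1, b13=0, b14=1, b15=1.
p1 = XOR of data positions {3,5,7,9,11,13,15} = 0⊕0⊕1⊕1⊕1⊕0⊕1 = 0
p2 = XOR of data positions {3,6,7,10,11,14,15} = 0⊕0⊕1⊕0⊕1⊕1⊕1 = 0
p4 = XOR of data positions {5,6,7,12,13,14,15} = 0⊕0⊕1⊕1⊕0⊕1⊕1 = 0
p8 = XOR of data positions {9,10,11,12,13,14,15} = 1⊕0⊕1⊕1⊕0⊕1⊕1 = 1
Parity bits p1,p2,p4,p8 = 0001

0001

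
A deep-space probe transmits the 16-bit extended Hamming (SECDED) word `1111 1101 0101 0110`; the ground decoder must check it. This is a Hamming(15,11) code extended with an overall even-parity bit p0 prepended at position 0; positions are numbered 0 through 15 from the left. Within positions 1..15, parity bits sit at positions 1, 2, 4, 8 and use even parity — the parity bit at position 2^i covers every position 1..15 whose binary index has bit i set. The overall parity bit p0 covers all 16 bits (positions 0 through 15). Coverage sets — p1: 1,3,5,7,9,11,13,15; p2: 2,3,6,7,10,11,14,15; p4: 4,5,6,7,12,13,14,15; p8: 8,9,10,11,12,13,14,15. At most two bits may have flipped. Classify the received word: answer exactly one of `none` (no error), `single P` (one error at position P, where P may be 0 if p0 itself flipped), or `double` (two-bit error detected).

single 7

s1: b1⊕b3⊕b5⊕b7⊕b9⊕b11⊕b13⊕b15 = 1⊕1⊕1⊕1⊕1⊕1⊕1⊕0 = 1
s2: b2⊕b3⊕b6⊕b7⊕b10⊕b11⊕b14⊕b15 = 1⊕1⊕0⊕1⊕0⊕1⊕1⊕0 = 1
s4: b4⊕b5⊕b6⊕b7⊕b12⊕b13⊕b14⊕b15 = 1⊕1⊕0⊕1⊕0⊕1⊕1⊕0 = 1
s8: b8⊕b9⊕b10⊕b11⊕b12⊕b13⊕b14⊕b15 = 0⊕1⊕0⊕1⊕0⊕1⊕1⊕0 = 0
Syndrome (s8...s1) = 0111 → position 7.
Overall parity (XOR of all 16 bits, including p0): 1⊕1⊕1⊕1⊕1⊕1⊕0⊕1⊕0⊕1⊕0⊕1⊕0⊕1⊕1⊕0 = 1
Overall=1, syndrome position=7 → single-bit error at position 7.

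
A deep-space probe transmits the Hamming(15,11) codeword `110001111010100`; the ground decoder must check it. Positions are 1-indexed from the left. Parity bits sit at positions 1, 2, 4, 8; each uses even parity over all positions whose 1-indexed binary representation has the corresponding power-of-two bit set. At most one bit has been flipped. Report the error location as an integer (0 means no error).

5

s1: b1⊕b3⊕b5⊕b7⊕b9⊕b11⊕b13⊕b15 = 1⊕0⊕0⊕1⊕1⊕1⊕1⊕0 = 1
s2: b2⊕b3⊕b6⊕b7⊕b10⊕b11⊕b14⊕b15 = 1⊕0⊕1⊕1⊕0⊕1⊕0⊕0 = 0
s4: b4⊕b5⊕b6⊕b7⊕b12⊕b13⊕b14⊕b15 = 0⊕0⊕1⊕1⊕0⊕1⊕0⊕0 = 1
s8: b8⊕b9⊕b10⊕b11⊕b12⊕b13⊕b14⊕b15 = 1⊕1⊕0⊕1⊕0⊕1⊕0⊕0 = 0
Syndrome (s8...s1) = 0101 → position 5.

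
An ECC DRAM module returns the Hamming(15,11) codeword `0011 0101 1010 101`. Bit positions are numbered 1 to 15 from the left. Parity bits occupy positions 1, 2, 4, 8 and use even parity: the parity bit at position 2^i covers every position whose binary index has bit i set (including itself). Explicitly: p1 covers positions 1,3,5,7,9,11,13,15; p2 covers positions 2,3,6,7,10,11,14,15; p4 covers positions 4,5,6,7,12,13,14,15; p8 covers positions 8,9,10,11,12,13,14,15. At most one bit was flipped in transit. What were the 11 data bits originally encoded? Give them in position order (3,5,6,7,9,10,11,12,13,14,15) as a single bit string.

s1: b1⊕b3⊕b5⊕b7⊕b9⊕b11⊕b13⊕b15 = 0⊕1⊕0⊕0⊕1⊕1⊕1⊕1 = 1
s2: b2⊕b3⊕b6⊕b7⊕b10⊕b11⊕b14⊕b15 = 0⊕1⊕1⊕0⊕0⊕1⊕0⊕1 = 0
s4: b4⊕b5⊕b6⊕b7⊕b12⊕b13⊕b14⊕b15 = 1⊕0⊕1⊕0⊕0⊕1⊕0⊕1 = 0
s8: b8⊕b9⊕b10⊕b11⊕b12⊕b13⊕b14⊕b15 = 1⊕1⊕0⊕1⊕0⊕1⊕0⊕1 = 1
Syndrome (s8...s1) = 1001 → position 9.
Flip bit 9: corrected codeword = 001101010010101
Data bits at positions 3,5,6,7,9,10,11,12,13,14,15: 10100010101

10100010101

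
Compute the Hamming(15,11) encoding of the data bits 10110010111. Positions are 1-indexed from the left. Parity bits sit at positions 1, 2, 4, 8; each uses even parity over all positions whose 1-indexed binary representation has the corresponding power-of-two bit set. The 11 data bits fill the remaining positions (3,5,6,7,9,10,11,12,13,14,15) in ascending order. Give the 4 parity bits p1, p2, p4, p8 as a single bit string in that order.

Place data bits at non-power-of-two positions: b3=1, b5=0, b6=1, b7=1, b9=0, b10=0, b11=1, b12=0, b13=1, b14=1, b15=1.
p1 = XOR of data positions {3,5,7,9,11,13,15} = 1⊕0⊕1⊕0⊕1⊕1⊕1 = 1
p2 = XOR of data positions {3,6,7,10,11,14,15} = 1⊕1⊕1⊕0⊕1⊕1⊕1 = 0
p4 = XOR of data positions {5,6,7,12,13,14,15} = 0⊕1⊕1⊕0⊕1⊕1⊕1 = 1
p8 = XOR of data positions {9,10,11,12,13,14,15} = 0⊕0⊕1⊕0⊕1⊕1⊕1 = 0
Parity bits p1,p2,p4,p8 = 1010

1010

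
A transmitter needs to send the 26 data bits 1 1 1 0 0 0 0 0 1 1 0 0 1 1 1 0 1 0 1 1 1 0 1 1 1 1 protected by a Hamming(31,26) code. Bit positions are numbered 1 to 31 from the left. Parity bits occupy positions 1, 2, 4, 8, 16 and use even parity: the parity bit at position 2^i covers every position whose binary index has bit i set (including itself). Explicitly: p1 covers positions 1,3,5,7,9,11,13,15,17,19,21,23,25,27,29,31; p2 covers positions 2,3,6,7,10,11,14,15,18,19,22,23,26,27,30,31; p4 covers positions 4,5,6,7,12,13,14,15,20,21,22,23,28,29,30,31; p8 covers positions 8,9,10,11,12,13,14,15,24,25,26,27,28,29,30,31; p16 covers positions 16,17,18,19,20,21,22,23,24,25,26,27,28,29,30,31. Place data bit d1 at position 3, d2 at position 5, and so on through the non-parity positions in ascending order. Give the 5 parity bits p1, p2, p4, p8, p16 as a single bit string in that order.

Place data bits at non-power-of-two positions: b3=1, b5=1, b6=1, b7=0, b9=0, b10=0, b11=0, b12=0, b13=1, b14=1, b15=0, b17=0, b18=1, b19=1, b20=1, b21=0, b22=1, b23=0, b24=1, b25=1, b26=1, b27=0, b28=1, b29=1, b30=1, b31=1.
p1 = XOR of data positions {3,5,7,9,11,13,15,17,19,21,23,25,27,29,31} = 1⊕1⊕0⊕0⊕0⊕1⊕0⊕0⊕1⊕0⊕0⊕1⊕0⊕1⊕1 = 1
p2 = XOR of data positions {3,6,7,10,11,14,15,18,19,22,23,26,27,30,31} = 1⊕1⊕0⊕0⊕0⊕1⊕0⊕1⊕1⊕1⊕0⊕1⊕0⊕1⊕1 = 1
p4 = XOR of data positions {5,6,7,12,13,14,15,20,21,22,23,28,29,30,31} = 1⊕1⊕0⊕0⊕1⊕1⊕0⊕1⊕0⊕1⊕0⊕1⊕1⊕1⊕1 = 0
p8 = XOR of data positions {9,10,11,12,13,14,15,24,25,26,27,28,29,30,31} = 0⊕0⊕0⊕0⊕1⊕1⊕0⊕1⊕1⊕1⊕0⊕1⊕1⊕1⊕1 = 1
p16 = XOR of data positions {17,18,19,20,21,22,23,24,25,26,27,28,29,30,31} = 0⊕1⊕1⊕1⊕0⊕1⊕0⊕1⊕1⊕1⊕0⊕1⊕1⊕1⊕1 = 1
Parity bits p1,p2,p4,p8,p16 = 11011

11011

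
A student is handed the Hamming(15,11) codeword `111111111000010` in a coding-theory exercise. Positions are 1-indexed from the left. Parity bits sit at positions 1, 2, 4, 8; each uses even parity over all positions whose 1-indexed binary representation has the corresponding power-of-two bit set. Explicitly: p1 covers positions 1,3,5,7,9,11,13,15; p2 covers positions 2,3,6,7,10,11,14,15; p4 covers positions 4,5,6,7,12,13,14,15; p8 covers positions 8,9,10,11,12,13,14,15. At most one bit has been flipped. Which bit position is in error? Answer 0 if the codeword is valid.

15

s1: b1⊕b3⊕b5⊕b7⊕b9⊕b11⊕b13⊕b15 = 1⊕1⊕1⊕1⊕1⊕0⊕0⊕0 = 1
s2: b2⊕b3⊕b6⊕b7⊕b10⊕b11⊕b14⊕b15 = 1⊕1⊕1⊕1⊕0⊕0⊕1⊕0 = 1
s4: b4⊕b5⊕b6⊕b7⊕b12⊕b13⊕b14⊕b15 = 1⊕1⊕1⊕1⊕0⊕0⊕1⊕0 = 1
s8: b8⊕b9⊕b10⊕b11⊕b12⊕b13⊕b14⊕b15 = 1⊕1⊕0⊕0⊕0⊕0⊕1⊕0 = 1
Syndrome (s8...s1) = 1111 → position 15.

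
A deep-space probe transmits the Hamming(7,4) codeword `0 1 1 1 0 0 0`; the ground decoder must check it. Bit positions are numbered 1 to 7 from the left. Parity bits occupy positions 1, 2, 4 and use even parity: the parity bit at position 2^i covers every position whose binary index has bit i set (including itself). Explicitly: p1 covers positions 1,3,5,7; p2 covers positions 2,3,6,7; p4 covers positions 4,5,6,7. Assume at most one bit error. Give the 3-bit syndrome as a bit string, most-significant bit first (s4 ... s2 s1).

101

s1: b1⊕b3⊕b5⊕b7 = 0⊕1⊕0⊕0 = 1
s2: b2⊕b3⊕b6⊕b7 = 1⊕1⊕0⊕0 = 0
s4: b4⊕b5⊕b6⊕b7 = 1⊕0⊕0⊕0 = 1
Syndrome (s4...s1) = 101 → position 5.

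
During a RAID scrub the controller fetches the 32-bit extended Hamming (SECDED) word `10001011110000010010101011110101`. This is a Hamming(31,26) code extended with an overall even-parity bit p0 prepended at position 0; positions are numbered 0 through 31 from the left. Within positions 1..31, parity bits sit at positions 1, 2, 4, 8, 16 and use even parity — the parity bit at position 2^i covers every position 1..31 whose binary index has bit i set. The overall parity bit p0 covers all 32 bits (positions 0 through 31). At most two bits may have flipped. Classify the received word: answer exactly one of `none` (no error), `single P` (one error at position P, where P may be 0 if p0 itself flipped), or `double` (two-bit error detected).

double

s1: b1⊕b3⊕b5⊕b7⊕b9⊕b11⊕b13⊕b15⊕b17⊕b19⊕b21⊕b23⊕b25⊕b27⊕b29⊕b31 = 0⊕0⊕0⊕1⊕1⊕0⊕0⊕1⊕0⊕0⊕0⊕0⊕1⊕1⊕1⊕1 = 1
s2: b2⊕b3⊕b6⊕b7⊕b10⊕b11⊕b14⊕b15⊕b18⊕b19⊕b22⊕b23⊕b26⊕b27⊕b30⊕b31 = 0⊕0⊕1⊕1⊕0⊕0⊕0⊕1⊕1⊕0⊕1⊕0⊕1⊕1⊕0⊕1 = 0
s4: b4⊕b5⊕b6⊕b7⊕b12⊕b13⊕b14⊕b15⊕b20⊕b21⊕b22⊕b23⊕b28⊕b29⊕b30⊕b31 = 1⊕0⊕1⊕1⊕0⊕0⊕0⊕1⊕1⊕0⊕1⊕0⊕0⊕1⊕0⊕1 = 0
s8: b8⊕b9⊕b10⊕b11⊕b12⊕b13⊕b14⊕b15⊕b24⊕b25⊕b26⊕b27⊕b28⊕b29⊕b30⊕b31 = 1⊕1⊕0⊕0⊕0⊕0⊕0⊕1⊕1⊕1⊕1⊕1⊕0⊕1⊕0⊕1 = 1
s16: b16⊕b17⊕b18⊕b19⊕b20⊕b21⊕b22⊕b23⊕b24⊕b25⊕b26⊕b27⊕b28⊕b29⊕b30⊕b31 = 0⊕0⊕1⊕0⊕1⊕0⊕1⊕0⊕1⊕1⊕1⊕1⊕0⊕1⊕0⊕1 = 1
Syndrome (s16...s1) = 11001 → position 25.
Overall parity (XOR of all 32 bits, including p0): 1⊕0⊕0⊕0⊕1⊕0⊕1⊕1⊕1⊕1⊕0⊕0⊕0⊕0⊕0⊕1⊕0⊕0⊕1⊕0⊕1⊕0⊕1⊕0⊕1⊕1⊕1⊕1⊕0⊕1⊕0⊕1 = 0
Overall=0, syndrome position=25 → double-bit error detected (uncorrectable).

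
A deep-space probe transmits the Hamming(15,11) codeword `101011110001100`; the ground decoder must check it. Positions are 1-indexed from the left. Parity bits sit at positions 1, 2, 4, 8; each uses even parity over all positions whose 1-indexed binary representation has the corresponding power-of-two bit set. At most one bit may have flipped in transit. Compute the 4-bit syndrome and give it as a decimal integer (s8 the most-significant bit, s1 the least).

15

s1: b1⊕b3⊕b5⊕b7⊕b9⊕b11⊕b13⊕b15 = 1⊕1⊕1⊕1⊕0⊕0⊕1⊕0 = 1
s2: b2⊕b3⊕b6⊕b7⊕b10⊕b11⊕b14⊕b15 = 0⊕1⊕1⊕1⊕0⊕0⊕0⊕0 = 1
s4: b4⊕b5⊕b6⊕b7⊕b12⊕b13⊕b14⊕b15 = 0⊕1⊕1⊕1⊕1⊕1⊕0⊕0 = 1
s8: b8⊕b9⊕b10⊕b11⊕b12⊕b13⊕b14⊕b15 = 1⊕0⊕0⊕0⊕1⊕1⊕0⊕0 = 1
Syndrome (s8...s1) = 1111 → position 15.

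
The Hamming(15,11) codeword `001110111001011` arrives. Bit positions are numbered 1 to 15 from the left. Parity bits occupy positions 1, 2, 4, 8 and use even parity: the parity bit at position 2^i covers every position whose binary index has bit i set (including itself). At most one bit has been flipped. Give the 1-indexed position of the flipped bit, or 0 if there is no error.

9

s1: b1⊕b3⊕b5⊕b7⊕b9⊕b11⊕b13⊕b15 = 0⊕1⊕1⊕1⊕1⊕0⊕0⊕1 = 1
s2: b2⊕b3⊕b6⊕b7⊕b10⊕b11⊕b14⊕b15 = 0⊕1⊕0⊕1⊕0⊕0⊕1⊕1 = 0
s4: b4⊕b5⊕b6⊕b7⊕b12⊕b13⊕b14⊕b15 = 1⊕1⊕0⊕1⊕1⊕0⊕1⊕1 = 0
s8: b8⊕b9⊕b10⊕b11⊕b12⊕b13⊕b14⊕b15 = 1⊕1⊕0⊕0⊕1⊕0⊕1⊕1 = 1
Syndrome (s8...s1) = 1001 → position 9.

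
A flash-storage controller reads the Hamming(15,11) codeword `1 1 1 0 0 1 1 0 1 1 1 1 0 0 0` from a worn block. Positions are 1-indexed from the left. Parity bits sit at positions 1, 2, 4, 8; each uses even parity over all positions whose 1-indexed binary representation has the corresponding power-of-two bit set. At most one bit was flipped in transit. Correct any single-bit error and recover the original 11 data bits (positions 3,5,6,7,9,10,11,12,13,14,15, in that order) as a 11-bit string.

11111111000

s1: b1⊕b3⊕b5⊕b7⊕b9⊕b11⊕b13⊕b15 = 1⊕1⊕0⊕1⊕1⊕1⊕0⊕0 = 1
s2: b2⊕b3⊕b6⊕b7⊕b10⊕b11⊕b14⊕b15 = 1⊕1⊕1⊕1⊕1⊕1⊕0⊕0 = 0
s4: b4⊕b5⊕b6⊕b7⊕b12⊕b13⊕b14⊕b15 = 0⊕0⊕1⊕1⊕1⊕0⊕0⊕0 = 1
s8: b8⊕b9⊕b10⊕b11⊕b12⊕b13⊕b14⊕b15 = 0⊕1⊕1⊕1⊕1⊕0⊕0⊕0 = 0
Syndrome (s8...s1) = 0101 → position 5.
Flip bit 5: corrected codeword = 111011101111000
Data bits at positions 3,5,6,7,9,10,11,12,13,14,15: 11111111000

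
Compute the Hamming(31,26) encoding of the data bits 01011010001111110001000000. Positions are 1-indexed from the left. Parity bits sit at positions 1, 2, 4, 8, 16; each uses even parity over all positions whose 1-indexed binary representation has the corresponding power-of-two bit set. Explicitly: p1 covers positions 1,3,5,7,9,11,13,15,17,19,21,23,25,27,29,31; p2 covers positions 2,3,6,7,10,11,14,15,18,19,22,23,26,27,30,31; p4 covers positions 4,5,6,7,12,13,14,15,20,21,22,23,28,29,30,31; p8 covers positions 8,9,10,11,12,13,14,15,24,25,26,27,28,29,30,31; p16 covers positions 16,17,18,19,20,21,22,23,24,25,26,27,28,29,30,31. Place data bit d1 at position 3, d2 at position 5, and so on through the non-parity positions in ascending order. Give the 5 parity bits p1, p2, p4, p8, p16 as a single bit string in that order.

Place data bits at non-power-of-two positions: b3=0, b5=1, b6=0, b7=1, b9=1, b10=0, b11=1, b12=0, b13=0, b14=0, b15=1, b17=1, b18=1, b19=1, b20=1, b21=1, b22=0, b23=0, b24=0, b25=1, b26=0, b27=0, b28=0, b29=0, b30=0, b31=0.
p1 = XOR of data positions {3,5,7,9,11,13,15,17,19,21,23,25,27,29,31} = 0⊕1⊕1⊕1⊕1⊕0⊕1⊕1⊕1⊕1⊕0⊕1⊕0⊕0⊕0 = 1
p2 = XOR of data positions {3,6,7,10,11,14,15,18,19,22,23,26,27,30,31} = 0⊕0⊕1⊕0⊕1⊕0⊕1⊕1⊕1⊕0⊕0⊕0⊕0⊕0⊕0 = 1
p4 = XOR of data positions {5,6,7,12,13,14,15,20,21,22,23,28,29,30,31} = 1⊕0⊕1⊕0⊕0⊕0⊕1⊕1⊕1⊕0⊕0⊕0⊕0⊕0⊕0 = 1
p8 = XOR of data positions {9,10,11,12,13,14,15,24,25,26,27,28,29,30,31} = 1⊕0⊕1⊕0⊕0⊕0⊕1⊕0⊕1⊕0⊕0⊕0⊕0⊕0⊕0 = 0
p16 = XOR of data positions {17,18,19,20,21,22,23,24,25,26,27,28,29,30,31} = 1⊕1⊕1⊕1⊕1⊕0⊕0⊕0⊕1⊕0⊕0⊕0⊕0⊕0⊕0 = 0
Parity bits p1,p2,p4,p8,p16 = 11100

11100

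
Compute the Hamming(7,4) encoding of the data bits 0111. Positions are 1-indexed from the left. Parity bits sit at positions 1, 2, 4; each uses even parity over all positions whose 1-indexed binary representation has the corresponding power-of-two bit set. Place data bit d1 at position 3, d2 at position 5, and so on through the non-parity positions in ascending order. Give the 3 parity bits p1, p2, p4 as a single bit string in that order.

001

Place data bits at non-power-of-two positions: b3=0, b5=1, b6=1, b7=1.
p1 = XOR of data positions {3,5,7} = 0⊕1⊕1 = 0
p2 = XOR of data positions {3,6,7} = 0⊕1⊕1 = 0
p4 = XOR of data positions {5,6,7} = 1⊕1⊕1 = 1
Parity bits p1,p2,p4 = 001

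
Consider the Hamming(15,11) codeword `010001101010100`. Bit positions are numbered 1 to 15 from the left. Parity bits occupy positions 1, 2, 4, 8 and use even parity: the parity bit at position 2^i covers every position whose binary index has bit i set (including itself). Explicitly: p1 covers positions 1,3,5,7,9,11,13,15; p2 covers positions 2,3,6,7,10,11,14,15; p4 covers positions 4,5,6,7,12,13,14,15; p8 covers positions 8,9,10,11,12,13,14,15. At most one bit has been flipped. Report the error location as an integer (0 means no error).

s1: b1⊕b3⊕b5⊕b7⊕b9⊕b11⊕b13⊕b15 = 0⊕0⊕0⊕1⊕1⊕1⊕1⊕0 = 0
s2: b2⊕b3⊕b6⊕b7⊕b10⊕b11⊕b14⊕b15 = 1⊕0⊕1⊕1⊕0⊕1⊕0⊕0 = 0
s4: b4⊕b5⊕b6⊕b7⊕b12⊕b13⊕b14⊕b15 = 0⊕0⊕1⊕1⊕0⊕1⊕0⊕0 = 1
s8: b8⊕b9⊕b10⊕b11⊕b12⊕b13⊕b14⊕b15 = 0⊕1⊕0⊕1⊕0⊕1⊕0⊕0 = 1
Syndrome (s8...s1) = 1100 → position 12.

12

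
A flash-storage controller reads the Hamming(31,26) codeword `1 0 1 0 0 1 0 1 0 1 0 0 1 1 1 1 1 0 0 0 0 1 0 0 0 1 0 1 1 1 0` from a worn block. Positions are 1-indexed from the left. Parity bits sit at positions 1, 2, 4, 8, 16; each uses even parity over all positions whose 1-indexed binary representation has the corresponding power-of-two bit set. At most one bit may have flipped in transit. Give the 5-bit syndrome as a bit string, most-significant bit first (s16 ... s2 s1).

s1: b1⊕b3⊕b5⊕b7⊕b9⊕b11⊕b13⊕b15⊕b17⊕b19⊕b21⊕b23⊕b25⊕b27⊕b29⊕b31 = 1⊕1⊕0⊕0⊕0⊕0⊕1⊕1⊕1⊕0⊕0⊕0⊕0⊕0⊕1⊕0 = 0
s2: b2⊕b3⊕b6⊕b7⊕b10⊕b11⊕b14⊕b15⊕b18⊕b19⊕b22⊕b23⊕b26⊕b27⊕b30⊕b31 = 0⊕1⊕1⊕0⊕1⊕0⊕1⊕1⊕0⊕0⊕1⊕0⊕1⊕0⊕1⊕0 = 0
s4: b4⊕b5⊕b6⊕b7⊕b12⊕b13⊕b14⊕b15⊕b20⊕b21⊕b22⊕b23⊕b28⊕b29⊕b30⊕b31 = 0⊕0⊕1⊕0⊕0⊕1⊕1⊕1⊕0⊕0⊕1⊕0⊕1⊕1⊕1⊕0 = 0
s8: b8⊕b9⊕b10⊕b11⊕b12⊕b13⊕b14⊕b15⊕b24⊕b25⊕b26⊕b27⊕b28⊕b29⊕b30⊕b31 = 1⊕0⊕1⊕0⊕0⊕1⊕1⊕1⊕0⊕0⊕1⊕0⊕1⊕1⊕1⊕0 = 1
s16: b16⊕b17⊕b18⊕b19⊕b20⊕b21⊕b22⊕b23⊕b24⊕b25⊕b26⊕b27⊕b28⊕b29⊕b30⊕b31 = 1⊕1⊕0⊕0⊕0⊕0⊕1⊕0⊕0⊕0⊕1⊕0⊕1⊕1⊕1⊕0 = 1
Syndrome (s16...s1) = 11000 → position 24.

11000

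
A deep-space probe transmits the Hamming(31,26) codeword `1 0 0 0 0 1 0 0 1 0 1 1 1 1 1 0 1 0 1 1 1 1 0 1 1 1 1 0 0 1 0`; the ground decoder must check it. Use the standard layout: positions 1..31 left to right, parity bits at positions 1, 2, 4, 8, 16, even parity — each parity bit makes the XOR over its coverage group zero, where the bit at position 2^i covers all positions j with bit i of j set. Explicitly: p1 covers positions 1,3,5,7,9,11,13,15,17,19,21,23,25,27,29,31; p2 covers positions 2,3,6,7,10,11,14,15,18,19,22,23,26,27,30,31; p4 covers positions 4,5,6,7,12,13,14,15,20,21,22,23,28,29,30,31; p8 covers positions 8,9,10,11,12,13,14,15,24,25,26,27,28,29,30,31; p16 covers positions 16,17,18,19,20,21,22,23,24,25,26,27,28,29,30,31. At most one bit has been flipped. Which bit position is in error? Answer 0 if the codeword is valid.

s1: b1⊕b3⊕b5⊕b7⊕b9⊕b11⊕b13⊕b15⊕b17⊕b19⊕b21⊕b23⊕b25⊕b27⊕b29⊕b31 = 1⊕0⊕0⊕0⊕1⊕1⊕1⊕1⊕1⊕1⊕1⊕0⊕1⊕1⊕0⊕0 = 0
s2: b2⊕b3⊕b6⊕b7⊕b10⊕b11⊕b14⊕b15⊕b18⊕b19⊕b22⊕b23⊕b26⊕b27⊕b30⊕b31 = 0⊕0⊕1⊕0⊕0⊕1⊕1⊕1⊕0⊕1⊕1⊕0⊕1⊕1⊕1⊕0 = 1
s4: b4⊕b5⊕b6⊕b7⊕b12⊕b13⊕b14⊕b15⊕b20⊕b21⊕b22⊕b23⊕b28⊕b29⊕b30⊕b31 = 0⊕0⊕1⊕0⊕1⊕1⊕1⊕1⊕1⊕1⊕1⊕0⊕0⊕0⊕1⊕0 = 1
s8: b8⊕b9⊕b10⊕b11⊕b12⊕b13⊕b14⊕b15⊕b24⊕b25⊕b26⊕b27⊕b28⊕b29⊕b30⊕b31 = 0⊕1⊕0⊕1⊕1⊕1⊕1⊕1⊕1⊕1⊕1⊕1⊕0⊕0⊕1⊕0 = 1
s16: b16⊕b17⊕b18⊕b19⊕b20⊕b21⊕b22⊕b23⊕b24⊕b25⊕b26⊕b27⊕b28⊕b29⊕b30⊕b31 = 0⊕1⊕0⊕1⊕1⊕1⊕1⊕0⊕1⊕1⊕1⊕1⊕0⊕0⊕1⊕0 = 0
Syndrome (s16...s1) = 01110 → position 14.

14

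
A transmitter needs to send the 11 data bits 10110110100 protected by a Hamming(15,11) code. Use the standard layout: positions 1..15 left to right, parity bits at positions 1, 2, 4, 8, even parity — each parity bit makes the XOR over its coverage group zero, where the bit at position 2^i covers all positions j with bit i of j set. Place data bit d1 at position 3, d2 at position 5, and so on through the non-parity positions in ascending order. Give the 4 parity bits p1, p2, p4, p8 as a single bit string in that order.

Place data bits at non-power-of-two positions: b3=1, b5=0, b6=1, b7=1, b9=0, b10=1, b11=1, b12=0, b13=1, b14=0, b15=0.
p1 = XOR of data positions {3,5,7,9,11,13,15} = 1⊕0⊕1⊕0⊕1⊕1⊕0 = 0
p2 = XOR of data positions {3,6,7,10,11,14,15} = 1⊕1⊕1⊕1⊕1⊕0⊕0 = 1
p4 = XOR of data positions {5,6,7,12,13,14,15} = 0⊕1⊕1⊕0⊕1⊕0⊕0 = 1
p8 = XOR of data positions {9,10,11,12,13,14,15} = 0⊕1⊕1⊕0⊕1⊕0⊕0 = 1
Parity bits p1,p2,p4,p8 = 0111

0111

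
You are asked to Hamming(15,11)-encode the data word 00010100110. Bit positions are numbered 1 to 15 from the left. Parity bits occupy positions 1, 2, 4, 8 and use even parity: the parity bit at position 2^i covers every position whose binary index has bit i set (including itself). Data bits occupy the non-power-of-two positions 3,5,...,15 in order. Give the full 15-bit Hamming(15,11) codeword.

Place data bits at non-power-of-two positions: b3=0, b5=0, b6=0, b7=1, b9=0, b10=1, b11=0, b12=0, b13=1, b14=1, b15=0.
p1 = XOR of data positions {3,5,7,9,11,13,15} = 0⊕0⊕1⊕0⊕0⊕1⊕0 = 0
p2 = XOR of data positions {3,6,7,10,11,14,15} = 0⊕0⊕1⊕1⊕0⊕1⊕0 = 1
p4 = XOR of data positions {5,6,7,12,13,14,15} = 0⊕0⊕1⊕0⊕1⊕1⊕0 = 1
p8 = XOR of data positions {9,10,11,12,13,14,15} = 0⊕1⊕0⊕0⊕1⊕1⊕0 = 1
Codeword b1..b15 = 010100110100110

010100110100110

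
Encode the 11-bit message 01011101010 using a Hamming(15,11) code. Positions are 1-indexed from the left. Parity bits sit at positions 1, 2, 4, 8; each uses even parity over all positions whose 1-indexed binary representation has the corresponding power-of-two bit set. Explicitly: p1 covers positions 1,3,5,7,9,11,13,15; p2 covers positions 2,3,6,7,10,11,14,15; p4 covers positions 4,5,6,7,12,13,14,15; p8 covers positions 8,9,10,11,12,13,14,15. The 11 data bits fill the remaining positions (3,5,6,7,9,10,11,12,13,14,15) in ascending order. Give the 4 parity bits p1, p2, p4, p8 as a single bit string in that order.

1100

Place data bits at non-power-of-two positions: b3=0, b5=1, b6=0, b7=1, b9=1, b10=1, b11=0, b12=1, b13=0, b14=1, b15=0.
p1 = XOR of data positions {3,5,7,9,11,13,15} = 0⊕1⊕1⊕1⊕0⊕0⊕0 = 1
p2 = XOR of data positions {3,6,7,10,11,14,15} = 0⊕0⊕1⊕1⊕0⊕1⊕0 = 1
p4 = XOR of data positions {5,6,7,12,13,14,15} = 1⊕0⊕1⊕1⊕0⊕1⊕0 = 0
p8 = XOR of data positions {9,10,11,12,13,14,15} = 1⊕1⊕0⊕1⊕0⊕1⊕0 = 0
Parity bits p1,p2,p4,p8 = 1100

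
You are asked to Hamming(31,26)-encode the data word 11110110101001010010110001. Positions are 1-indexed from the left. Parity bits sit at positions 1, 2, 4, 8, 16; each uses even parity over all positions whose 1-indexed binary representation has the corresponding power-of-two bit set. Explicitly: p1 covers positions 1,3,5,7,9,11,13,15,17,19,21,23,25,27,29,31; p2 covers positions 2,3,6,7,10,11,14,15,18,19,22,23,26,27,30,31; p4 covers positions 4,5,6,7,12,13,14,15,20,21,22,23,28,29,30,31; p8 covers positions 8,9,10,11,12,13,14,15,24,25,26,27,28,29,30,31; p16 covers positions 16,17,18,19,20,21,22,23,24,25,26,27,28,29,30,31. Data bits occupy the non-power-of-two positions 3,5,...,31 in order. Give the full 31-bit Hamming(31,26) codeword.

Place data bits at non-power-of-two positions: b3=1, b5=1, b6=1, b7=1, b9=0, b10=1, b11=1, b12=0, b13=1, b14=0, b15=1, b17=0, b18=0, b19=1, b20=0, b21=1, b22=0, b23=0, b24=1, b25=0, b26=1, b27=1, b28=0, b29=0, b30=0, b31=1.
p1 = XOR of data positions {3,5,7,9,11,13,15,17,19,21,23,25,27,29,31} = 1⊕1⊕1⊕0⊕1⊕1⊕1⊕0⊕1⊕1⊕0⊕0⊕1⊕0⊕1 = 0
p2 = XOR of data positions {3,6,7,10,11,14,15,18,19,22,23,26,27,30,31} = 1⊕1⊕1⊕1⊕1⊕0⊕1⊕0⊕1⊕0⊕0⊕1⊕1⊕0⊕1 = 0
p4 = XOR of data positions {5,6,7,12,13,14,15,20,21,22,23,28,29,30,31} = 1⊕1⊕1⊕0⊕1⊕0⊕1⊕0⊕1⊕0⊕0⊕0⊕0⊕0⊕1 = 1
p8 = XOR of data positions {9,10,11,12,13,14,15,24,25,26,27,28,29,30,31} = 0⊕1⊕1⊕0⊕1⊕0⊕1⊕1⊕0⊕1⊕1⊕0⊕0⊕0⊕1 = 0
p16 = XOR of data positions {17,18,19,20,21,22,23,24,25,26,27,28,29,30,31} = 0⊕0⊕1⊕0⊕1⊕0⊕0⊕1⊕0⊕1⊕1⊕0⊕0⊕0⊕1 = 0
Codeword b1..b31 = 0011111001101010001010010110001

0011111001101010001010010110001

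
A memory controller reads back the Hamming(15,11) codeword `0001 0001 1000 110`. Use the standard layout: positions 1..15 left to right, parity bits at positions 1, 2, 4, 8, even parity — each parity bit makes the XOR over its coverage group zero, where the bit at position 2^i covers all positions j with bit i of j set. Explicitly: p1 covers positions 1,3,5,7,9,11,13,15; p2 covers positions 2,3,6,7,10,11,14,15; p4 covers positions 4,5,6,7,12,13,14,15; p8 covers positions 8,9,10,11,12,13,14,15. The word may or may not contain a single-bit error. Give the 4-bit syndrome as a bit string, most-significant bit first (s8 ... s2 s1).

s1: b1⊕b3⊕b5⊕b7⊕b9⊕b11⊕b13⊕b15 = 0⊕0⊕0⊕0⊕1⊕0⊕1⊕0 = 0
s2: b2⊕b3⊕b6⊕b7⊕b10⊕b11⊕b14⊕b15 = 0⊕0⊕0⊕0⊕0⊕0⊕1⊕0 = 1
s4: b4⊕b5⊕b6⊕b7⊕b12⊕b13⊕b14⊕b15 = 1⊕0⊕0⊕0⊕0⊕1⊕1⊕0 = 1
s8: b8⊕b9⊕b10⊕b11⊕b12⊕b13⊕b14⊕b15 = 1⊕1⊕0⊕0⊕0⊕1⊕1⊕0 = 0
Syndrome (s8...s1) = 0110 → position 6.

0110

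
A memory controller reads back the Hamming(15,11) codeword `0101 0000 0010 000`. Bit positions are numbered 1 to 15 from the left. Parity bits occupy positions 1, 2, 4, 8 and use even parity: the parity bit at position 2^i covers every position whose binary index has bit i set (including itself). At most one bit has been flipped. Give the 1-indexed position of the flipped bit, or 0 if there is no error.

13

s1: b1⊕b3⊕b5⊕b7⊕b9⊕b11⊕b13⊕b15 = 0⊕0⊕0⊕0⊕0⊕1⊕0⊕0 = 1
s2: b2⊕b3⊕b6⊕b7⊕b10⊕b11⊕b14⊕b15 = 1⊕0⊕0⊕0⊕0⊕1⊕0⊕0 = 0
s4: b4⊕b5⊕b6⊕b7⊕b12⊕b13⊕b14⊕b15 = 1⊕0⊕0⊕0⊕0⊕0⊕0⊕0 = 1
s8: b8⊕b9⊕b10⊕b11⊕b12⊕b13⊕b14⊕b15 = 0⊕0⊕0⊕1⊕0⊕0⊕0⊕0 = 1
Syndrome (s8...s1) = 1101 → position 13.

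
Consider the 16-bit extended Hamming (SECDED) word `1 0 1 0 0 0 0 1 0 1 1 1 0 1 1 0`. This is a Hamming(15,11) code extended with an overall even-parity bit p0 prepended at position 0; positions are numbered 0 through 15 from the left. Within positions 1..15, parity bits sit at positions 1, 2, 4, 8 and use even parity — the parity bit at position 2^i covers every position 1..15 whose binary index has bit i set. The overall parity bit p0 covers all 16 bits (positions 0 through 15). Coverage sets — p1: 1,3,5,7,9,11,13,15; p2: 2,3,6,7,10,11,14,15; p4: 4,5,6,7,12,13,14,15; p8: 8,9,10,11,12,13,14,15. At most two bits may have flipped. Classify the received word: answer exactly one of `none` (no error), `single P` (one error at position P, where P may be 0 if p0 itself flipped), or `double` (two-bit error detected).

s1: b1⊕b3⊕b5⊕b7⊕b9⊕b11⊕b13⊕b15 = 0⊕0⊕0⊕1⊕1⊕1⊕1⊕0 = 0
s2: b2⊕b3⊕b6⊕b7⊕b10⊕b11⊕b14⊕b15 = 1⊕0⊕0⊕1⊕1⊕1⊕1⊕0 = 1
s4: b4⊕b5⊕b6⊕b7⊕b12⊕b13⊕b14⊕b15 = 0⊕0⊕0⊕1⊕0⊕1⊕1⊕0 = 1
s8: b8⊕b9⊕b10⊕b11⊕b12⊕b13⊕b14⊕b15 = 0⊕1⊕1⊕1⊕0⊕1⊕1⊕0 = 1
Syndrome (s8...s1) = 1110 → position 14.
Overall parity (XOR of all 16 bits, including p0): 1⊕0⊕1⊕0⊕0⊕0⊕0⊕1⊕0⊕1⊕1⊕1⊕0⊕1⊕1⊕0 = 0
Overall=0, syndrome position=14 → double-bit error detected (uncorrectable).

double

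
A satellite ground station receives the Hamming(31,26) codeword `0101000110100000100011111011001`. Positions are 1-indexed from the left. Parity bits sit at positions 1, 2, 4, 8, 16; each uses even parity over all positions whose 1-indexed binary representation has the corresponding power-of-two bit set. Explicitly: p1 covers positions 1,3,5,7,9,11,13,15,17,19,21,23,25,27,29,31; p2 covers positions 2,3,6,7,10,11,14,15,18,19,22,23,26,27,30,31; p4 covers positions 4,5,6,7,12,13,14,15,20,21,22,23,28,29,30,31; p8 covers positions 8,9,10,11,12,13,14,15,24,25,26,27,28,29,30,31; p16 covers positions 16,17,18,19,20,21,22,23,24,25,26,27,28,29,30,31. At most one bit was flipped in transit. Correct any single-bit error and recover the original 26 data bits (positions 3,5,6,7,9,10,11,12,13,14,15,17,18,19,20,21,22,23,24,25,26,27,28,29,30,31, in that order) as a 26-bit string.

00001010000100011111011001

s1: b1⊕b3⊕b5⊕b7⊕b9⊕b11⊕b13⊕b15⊕b17⊕b19⊕b21⊕b23⊕b25⊕b27⊕b29⊕b31 = 0⊕0⊕0⊕0⊕1⊕1⊕0⊕0⊕1⊕0⊕1⊕1⊕1⊕1⊕0⊕1 = 0
s2: b2⊕b3⊕b6⊕b7⊕b10⊕b11⊕b14⊕b15⊕b18⊕b19⊕b22⊕b23⊕b26⊕b27⊕b30⊕b31 = 1⊕0⊕0⊕0⊕0⊕1⊕0⊕0⊕0⊕0⊕1⊕1⊕0⊕1⊕0⊕1 = 0
s4: b4⊕b5⊕b6⊕b7⊕b12⊕b13⊕b14⊕b15⊕b20⊕b21⊕b22⊕b23⊕b28⊕b29⊕b30⊕b31 = 1⊕0⊕0⊕0⊕0⊕0⊕0⊕0⊕0⊕1⊕1⊕1⊕1⊕0⊕0⊕1 = 0
s8: b8⊕b9⊕b10⊕b11⊕b12⊕b13⊕b14⊕b15⊕b24⊕b25⊕b26⊕b27⊕b28⊕b29⊕b30⊕b31 = 1⊕1⊕0⊕1⊕0⊕0⊕0⊕0⊕1⊕1⊕0⊕1⊕1⊕0⊕0⊕1 = 0
s16: b16⊕b17⊕b18⊕b19⊕b20⊕b21⊕b22⊕b23⊕b24⊕b25⊕b26⊕b27⊕b28⊕b29⊕b30⊕b31 = 0⊕1⊕0⊕0⊕0⊕1⊕1⊕1⊕1⊕1⊕0⊕1⊕1⊕0⊕0⊕1 = 1
Syndrome (s16...s1) = 10000 → position 16.
Flip bit 16: corrected codeword = 0101000110100001100011111011001
Data bits at positions 3,5,6,7,9,10,11,12,13,14,15,17,18,19,20,21,22,23,24,25,26,27,28,29,30,31: 00001010000100011111011001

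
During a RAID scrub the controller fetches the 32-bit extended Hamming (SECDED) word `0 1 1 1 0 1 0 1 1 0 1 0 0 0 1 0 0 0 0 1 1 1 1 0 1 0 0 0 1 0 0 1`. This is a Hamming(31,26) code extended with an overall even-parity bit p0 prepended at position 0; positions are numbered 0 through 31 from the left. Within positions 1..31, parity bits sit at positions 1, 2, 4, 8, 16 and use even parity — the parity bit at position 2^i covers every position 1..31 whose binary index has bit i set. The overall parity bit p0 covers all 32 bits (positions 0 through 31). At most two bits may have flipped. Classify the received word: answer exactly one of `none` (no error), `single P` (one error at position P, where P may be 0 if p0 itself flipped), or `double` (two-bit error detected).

single 17

s1: b1⊕b3⊕b5⊕b7⊕b9⊕b11⊕b13⊕b15⊕b17⊕b19⊕b21⊕b23⊕b25⊕b27⊕b29⊕b31 = 1⊕1⊕1⊕1⊕0⊕0⊕0⊕0⊕0⊕1⊕1⊕0⊕0⊕0⊕0⊕1 = 1
s2: b2⊕b3⊕b6⊕b7⊕b10⊕b11⊕b14⊕b15⊕b18⊕b19⊕b22⊕b23⊕b26⊕b27⊕b30⊕b31 = 1⊕1⊕0⊕1⊕1⊕0⊕1⊕0⊕0⊕1⊕1⊕0⊕0⊕0⊕0⊕1 = 0
s4: b4⊕b5⊕b6⊕b7⊕b12⊕b13⊕b14⊕b15⊕b20⊕b21⊕b22⊕b23⊕b28⊕b29⊕b30⊕b31 = 0⊕1⊕0⊕1⊕0⊕0⊕1⊕0⊕1⊕1⊕1⊕0⊕1⊕0⊕0⊕1 = 0
s8: b8⊕b9⊕b10⊕b11⊕b12⊕b13⊕b14⊕b15⊕b24⊕b25⊕b26⊕b27⊕b28⊕b29⊕b30⊕b31 = 1⊕0⊕1⊕0⊕0⊕0⊕1⊕0⊕1⊕0⊕0⊕0⊕1⊕0⊕0⊕1 = 0
s16: b16⊕b17⊕b18⊕b19⊕b20⊕b21⊕b22⊕b23⊕b24⊕b25⊕b26⊕b27⊕b28⊕b29⊕b30⊕b31 = 0⊕0⊕0⊕1⊕1⊕1⊕1⊕0⊕1⊕0⊕0⊕0⊕1⊕0⊕0⊕1 = 1
Syndrome (s16...s1) = 10001 → position 17.
Overall parity (XOR of all 32 bits, including p0): 0⊕1⊕1⊕1⊕0⊕1⊕0⊕1⊕1⊕0⊕1⊕0⊕0⊕0⊕1⊕0⊕0⊕0⊕0⊕1⊕1⊕1⊕1⊕0⊕1⊕0⊕0⊕0⊕1⊕0⊕0⊕1 = 1
Overall=1, syndrome position=17 → single-bit error at position 17.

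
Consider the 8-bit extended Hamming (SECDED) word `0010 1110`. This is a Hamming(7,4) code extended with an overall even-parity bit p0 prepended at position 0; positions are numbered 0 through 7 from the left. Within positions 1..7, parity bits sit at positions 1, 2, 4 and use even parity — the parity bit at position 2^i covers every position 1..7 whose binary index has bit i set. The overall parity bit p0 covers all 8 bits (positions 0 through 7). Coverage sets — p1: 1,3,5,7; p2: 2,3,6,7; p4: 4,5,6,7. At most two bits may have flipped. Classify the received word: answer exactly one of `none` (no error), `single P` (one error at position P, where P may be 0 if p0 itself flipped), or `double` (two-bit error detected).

s1: b1⊕b3⊕b5⊕b7 = 0⊕0⊕1⊕0 = 1
s2: b2⊕b3⊕b6⊕b7 = 1⊕0⊕1⊕0 = 0
s4: b4⊕b5⊕b6⊕b7 = 1⊕1⊕1⊕0 = 1
Syndrome (s4...s1) = 101 → position 5.
Overall parity (XOR of all 8 bits, including p0): 0⊕0⊕1⊕0⊕1⊕1⊕1⊕0 = 0
Overall=0, syndrome position=5 → double-bit error detected (uncorrectable).

double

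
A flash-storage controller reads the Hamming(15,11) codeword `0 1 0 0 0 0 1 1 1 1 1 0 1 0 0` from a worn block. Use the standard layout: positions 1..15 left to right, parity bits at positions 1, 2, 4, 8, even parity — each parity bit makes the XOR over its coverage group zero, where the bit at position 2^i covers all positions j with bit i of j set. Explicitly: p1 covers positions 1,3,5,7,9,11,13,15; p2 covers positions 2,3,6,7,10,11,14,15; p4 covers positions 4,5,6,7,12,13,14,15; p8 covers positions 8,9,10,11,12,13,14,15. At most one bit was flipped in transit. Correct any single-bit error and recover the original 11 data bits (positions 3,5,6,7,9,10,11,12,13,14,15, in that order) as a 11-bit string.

s1: b1⊕b3⊕b5⊕b7⊕b9⊕b11⊕b13⊕b15 = 0⊕0⊕0⊕1⊕1⊕1⊕1⊕0 = 0
s2: b2⊕b3⊕b6⊕b7⊕b10⊕b11⊕b14⊕b15 = 1⊕0⊕0⊕1⊕1⊕1⊕0⊕0 = 0
s4: b4⊕b5⊕b6⊕b7⊕b12⊕b13⊕b14⊕b15 = 0⊕0⊕0⊕1⊕0⊕1⊕0⊕0 = 0
s8: b8⊕b9⊕b10⊕b11⊕b12⊕b13⊕b14⊕b15 = 1⊕1⊕1⊕1⊕0⊕1⊕0⊕0 = 1
Syndrome (s8...s1) = 1000 → position 8.
Flip bit 8: corrected codeword = 010000101110100
Data bits at positions 3,5,6,7,9,10,11,12,13,14,15: 00011110100

00011110100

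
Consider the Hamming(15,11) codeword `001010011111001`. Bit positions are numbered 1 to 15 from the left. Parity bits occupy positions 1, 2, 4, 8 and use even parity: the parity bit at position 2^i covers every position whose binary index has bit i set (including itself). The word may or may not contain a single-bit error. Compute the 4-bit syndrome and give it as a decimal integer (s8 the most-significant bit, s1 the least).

s1: b1⊕b3⊕b5⊕b7⊕b9⊕b11⊕b13⊕b15 = 0⊕1⊕1⊕0⊕1⊕1⊕0⊕1 = 1
s2: b2⊕b3⊕b6⊕b7⊕b10⊕b11⊕b14⊕b15 = 0⊕1⊕0⊕0⊕1⊕1⊕0⊕1 = 0
s4: b4⊕b5⊕b6⊕b7⊕b12⊕b13⊕b14⊕b15 = 0⊕1⊕0⊕0⊕1⊕0⊕0⊕1 = 1
s8: b8⊕b9⊕b10⊕b11⊕b12⊕b13⊕b14⊕b15 = 1⊕1⊕1⊕1⊕1⊕0⊕0⊕1 = 0
Syndrome (s8...s1) = 0101 → position 5.

5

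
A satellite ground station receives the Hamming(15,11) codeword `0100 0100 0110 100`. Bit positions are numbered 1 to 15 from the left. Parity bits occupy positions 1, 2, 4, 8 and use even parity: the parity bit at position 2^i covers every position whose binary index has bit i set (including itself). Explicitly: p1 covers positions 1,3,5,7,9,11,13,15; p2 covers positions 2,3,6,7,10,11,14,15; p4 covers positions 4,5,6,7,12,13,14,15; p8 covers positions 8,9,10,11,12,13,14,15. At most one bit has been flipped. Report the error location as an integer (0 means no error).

s1: b1⊕b3⊕b5⊕b7⊕b9⊕b11⊕b13⊕b15 = 0⊕0⊕0⊕0⊕0⊕1⊕1⊕0 = 0
s2: b2⊕b3⊕b6⊕b7⊕b10⊕b11⊕b14⊕b15 = 1⊕0⊕1⊕0⊕1⊕1⊕0⊕0 = 0
s4: b4⊕b5⊕b6⊕b7⊕b12⊕b13⊕b14⊕b15 = 0⊕0⊕1⊕0⊕0⊕1⊕0⊕0 = 0
s8: b8⊕b9⊕b10⊕b11⊕b12⊕b13⊕b14⊕b15 = 0⊕0⊕1⊕1⊕0⊕1⊕0⊕0 = 1
Syndrome (s8...s1) = 1000 → position 8.

8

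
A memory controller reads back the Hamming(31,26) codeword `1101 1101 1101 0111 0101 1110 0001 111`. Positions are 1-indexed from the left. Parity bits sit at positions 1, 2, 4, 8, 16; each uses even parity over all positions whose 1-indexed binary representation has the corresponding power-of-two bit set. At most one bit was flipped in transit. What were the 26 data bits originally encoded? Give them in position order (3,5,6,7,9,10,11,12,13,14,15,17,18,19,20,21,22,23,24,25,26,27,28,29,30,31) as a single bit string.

01101101011010111100001111

s1: b1⊕b3⊕b5⊕b7⊕b9⊕b11⊕b13⊕b15⊕b17⊕b19⊕b21⊕b23⊕b25⊕b27⊕b29⊕b31 = 1⊕0⊕1⊕0⊕1⊕0⊕0⊕1⊕0⊕0⊕1⊕1⊕0⊕0⊕1⊕1 = 0
s2: b2⊕b3⊕b6⊕b7⊕b10⊕b11⊕b14⊕b15⊕b18⊕b19⊕b22⊕b23⊕b26⊕b27⊕b30⊕b31 = 1⊕0⊕1⊕0⊕1⊕0⊕1⊕1⊕1⊕0⊕1⊕1⊕0⊕0⊕1⊕1 = 0
s4: b4⊕b5⊕b6⊕b7⊕b12⊕b13⊕b14⊕b15⊕b20⊕b21⊕b22⊕b23⊕b28⊕b29⊕b30⊕b31 = 1⊕1⊕1⊕0⊕1⊕0⊕1⊕1⊕1⊕1⊕1⊕1⊕1⊕1⊕1⊕1 = 0
s8: b8⊕b9⊕b10⊕b11⊕b12⊕b13⊕b14⊕b15⊕b24⊕b25⊕b26⊕b27⊕b28⊕b29⊕b30⊕b31 = 1⊕1⊕1⊕0⊕1⊕0⊕1⊕1⊕0⊕0⊕0⊕0⊕1⊕1⊕1⊕1 = 0
s16: b16⊕b17⊕b18⊕b19⊕b20⊕b21⊕b22⊕b23⊕b24⊕b25⊕b26⊕b27⊕b28⊕b29⊕b30⊕b31 = 1⊕0⊕1⊕0⊕1⊕1⊕1⊕1⊕0⊕0⊕0⊕0⊕1⊕1⊕1⊕1 = 0
Syndrome (s16...s1) = 00000 → position 0 (no error).
No correction needed.
Data bits at positions 3,5,6,7,9,10,11,12,13,14,15,17,18,19,20,21,22,23,24,25,26,27,28,29,30,31: 01101101011010111100001111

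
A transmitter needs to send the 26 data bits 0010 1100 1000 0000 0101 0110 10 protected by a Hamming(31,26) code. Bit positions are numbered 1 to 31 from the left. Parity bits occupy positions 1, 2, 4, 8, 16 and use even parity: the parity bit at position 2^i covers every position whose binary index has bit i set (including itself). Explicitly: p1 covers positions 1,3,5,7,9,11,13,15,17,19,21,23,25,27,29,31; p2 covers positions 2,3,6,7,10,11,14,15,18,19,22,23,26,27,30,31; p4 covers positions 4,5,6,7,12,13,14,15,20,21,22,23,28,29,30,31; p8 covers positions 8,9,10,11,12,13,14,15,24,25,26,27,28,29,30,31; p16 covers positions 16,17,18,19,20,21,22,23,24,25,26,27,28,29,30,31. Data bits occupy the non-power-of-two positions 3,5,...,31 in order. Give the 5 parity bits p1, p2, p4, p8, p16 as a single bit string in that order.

Place data bits at non-power-of-two positions: b3=0, b5=0, b6=1, b7=0, b9=1, b10=1, b11=0, b12=0, b13=1, b14=0, b15=0, b17=0, b18=0, b19=0, b20=0, b21=0, b22=0, b23=1, b24=0, b25=1, b26=0, b27=1, b28=1, b29=0, b30=1, b31=0.
p1 = XOR of data positions {3,5,7,9,11,13,15,17,19,21,23,25,27,29,31} = 0⊕0⊕0⊕1⊕0⊕1⊕0⊕0⊕0⊕0⊕1⊕1⊕1⊕0⊕0 = 1
p2 = XOR of data positions {3,6,7,10,11,14,15,18,19,22,23,26,27,30,31} = 0⊕1⊕0⊕1⊕0⊕0⊕0⊕0⊕0⊕0⊕1⊕0⊕1⊕1⊕0 = 1
p4 = XOR of data positions {5,6,7,12,13,14,15,20,21,22,23,28,29,30,31} = 0⊕1⊕0⊕0⊕1⊕0⊕0⊕0⊕0⊕0⊕1⊕1⊕0⊕1⊕0 = 1
p8 = XOR of data positions {9,10,11,12,13,14,15,24,25,26,27,28,29,30,31} = 1⊕1⊕0⊕0⊕1⊕0⊕0⊕0⊕1⊕0⊕1⊕1⊕0⊕1⊕0 = 1
p16 = XOR of data positions {17,18,19,20,21,22,23,24,25,26,27,28,29,30,31} = 0⊕0⊕0⊕0⊕0⊕0⊕1⊕0⊕1⊕0⊕1⊕1⊕0⊕1⊕0 = 1
Parity bits p1,p2,p4,p8,p16 = 11111

11111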